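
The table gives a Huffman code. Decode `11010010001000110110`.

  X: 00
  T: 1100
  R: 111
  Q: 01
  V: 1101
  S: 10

Read left to right; each codeword is recognised as soon as it completes (prefix code):
  1101→V | 00→X | 10→S | 00→X | 10→S | 00→X | 1101→V | 10→S
Decoded message: VXSXSXVS

VXSXSXVS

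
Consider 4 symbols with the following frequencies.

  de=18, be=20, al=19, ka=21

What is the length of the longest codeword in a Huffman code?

2

Merge the two lowest-weight nodes at each step:
combine de(18), al(19) → 37
combine be(20), ka(21) → 41
combine 37, 41 → 78
Maximum depth reached is 2.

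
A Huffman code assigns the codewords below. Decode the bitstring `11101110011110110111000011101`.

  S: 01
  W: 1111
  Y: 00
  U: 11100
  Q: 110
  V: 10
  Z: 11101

Read left to right; each codeword is recognised as soon as it completes (prefix code):
  11101→Z | 110→Q | 01→S | 11101→Z | 10→V | 11100→U | 00→Y | 11101→Z
Decoded message: ZQSZVUYZ

ZQSZVUYZ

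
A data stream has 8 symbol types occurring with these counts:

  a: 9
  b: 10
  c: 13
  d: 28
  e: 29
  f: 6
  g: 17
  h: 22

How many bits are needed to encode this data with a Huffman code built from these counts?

Merge the two smallest weights repeatedly:
merge f(6) and a(9): 15
merge b(10) and c(13): 23
merge 15 and g(17): 32
merge h(22) and 23: 45
merge d(28) and e(29): 57
merge 32 and 45: 77
merge 57 and 77: 134
Total encoded bits = sum of merged weights = 15 + 23 + 32 + 45 + 57 + 77 + 134 = 383.

383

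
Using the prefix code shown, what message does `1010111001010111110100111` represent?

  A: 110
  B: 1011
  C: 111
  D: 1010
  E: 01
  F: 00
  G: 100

DCFDCAGC

Read left to right; each codeword is recognised as soon as it completes (prefix code):
  1010→D | 111→C | 00→F | 1010→D | 111→C | 110→A | 100→G | 111→C
Decoded message: DCFDCAGC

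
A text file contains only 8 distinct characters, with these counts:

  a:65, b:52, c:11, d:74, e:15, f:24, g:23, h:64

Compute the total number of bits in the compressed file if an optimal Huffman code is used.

Build the Huffman tree bottom-up:
combine c(11), e(15) → 26
combine g(23), f(24) → 47
combine 26, 47 → 73
combine b(52), h(64) → 116
combine a(65), 73 → 138
combine d(74), 116 → 190
combine 138, 190 → 328
Total encoded bits = sum of merged weights = 26 + 47 + 73 + 116 + 138 + 190 + 328 = 918.

918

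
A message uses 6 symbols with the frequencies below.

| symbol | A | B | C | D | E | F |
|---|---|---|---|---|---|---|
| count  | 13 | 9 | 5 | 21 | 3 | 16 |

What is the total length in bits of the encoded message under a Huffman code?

159

Build the Huffman tree bottom-up:
merge E(3) and C(5): 8
merge 8 and B(9): 17
merge A(13) and F(16): 29
merge 17 and D(21): 38
merge 29 and 38: 67
The encoded length is the sum of every internal node's weight: 8 + 17 + 29 + 38 + 67 = 159 bits.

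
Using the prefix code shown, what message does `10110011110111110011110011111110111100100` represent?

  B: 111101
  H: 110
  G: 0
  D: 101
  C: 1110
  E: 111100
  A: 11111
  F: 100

DFBEEAHEF

Read left to right; each codeword is recognised as soon as it completes (prefix code):
  101→D | 100→F | 111101→B | 111100→E | 111100→E | 11111→A | 110→H | 111100→E | 100→F
Decoded message: DFBEEAHEF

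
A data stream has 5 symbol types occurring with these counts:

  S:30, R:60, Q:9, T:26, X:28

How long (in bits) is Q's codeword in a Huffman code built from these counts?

3

Build the tree from the bottom:
combine Q(9), T(26) → 35
combine X(28), S(30) → 58
combine 35, 58 → 93
combine R(60), 93 → 153
Q sits 3 levels below the root, so its codeword is 3 bits.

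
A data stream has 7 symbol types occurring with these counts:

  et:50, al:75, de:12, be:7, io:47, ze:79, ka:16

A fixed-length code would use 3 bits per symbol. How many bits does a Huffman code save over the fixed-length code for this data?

Fixed-length: 3 bits × 286 symbols = 858 bits.
Huffman merges:
merge be(7) and de(12): 19
merge ka(16) and 19: 35
merge 35 and io(47): 82
merge et(50) and al(75): 125
merge ze(79) and 82: 161
merge 125 and 161: 286
Huffman total = 19 + 35 + 82 + 125 + 161 + 286 = 708 bits.
Saving = 858 − 708 = 150 bits.

150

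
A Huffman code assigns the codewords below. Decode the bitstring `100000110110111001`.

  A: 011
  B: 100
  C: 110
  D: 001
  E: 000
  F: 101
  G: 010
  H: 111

BECCHD

Read left to right; each codeword is recognised as soon as it completes (prefix code):
  100→B | 000→E | 110→C | 110→C | 111→H | 001→D
Decoded message: BECCHD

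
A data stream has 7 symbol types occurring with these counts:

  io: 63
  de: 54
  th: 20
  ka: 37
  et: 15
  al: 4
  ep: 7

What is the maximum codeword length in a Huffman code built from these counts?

Merge the two lowest-weight nodes at each step:
merge al(4) and ep(7): 11
merge 11 and et(15): 26
merge th(20) and 26: 46
merge ka(37) and 46: 83
merge de(54) and io(63): 117
merge 83 and 117: 200
Maximum depth reached is 5.

5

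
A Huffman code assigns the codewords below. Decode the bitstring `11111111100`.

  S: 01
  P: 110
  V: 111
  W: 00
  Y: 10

Read left to right; each codeword is recognised as soon as it completes (prefix code):
  111→V | 111→V | 111→V | 00→W
Decoded message: VVVW

VVVW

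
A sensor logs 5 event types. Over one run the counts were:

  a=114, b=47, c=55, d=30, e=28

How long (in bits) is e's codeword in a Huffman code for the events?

Build the tree from the bottom:
combine e(28), d(30) → 58
combine b(47), c(55) → 102
combine 58, 102 → 160
combine a(114), 160 → 274
The subtree containing e is merged 3 times, so code length = 3.

3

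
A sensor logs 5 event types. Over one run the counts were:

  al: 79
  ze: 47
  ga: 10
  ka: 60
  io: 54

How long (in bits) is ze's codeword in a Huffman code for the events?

Build the tree from the bottom:
combine ga(10), ze(47) → 57
combine io(54), 57 → 111
combine ka(60), al(79) → 139
combine 111, 139 → 250
ze sits 3 levels below the root, so its codeword is 3 bits.

3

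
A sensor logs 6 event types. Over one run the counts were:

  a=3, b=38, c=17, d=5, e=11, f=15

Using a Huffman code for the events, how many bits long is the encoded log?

199

Greedily combine the two least-frequent nodes:
combine a(3), d(5) → 8
combine 8, e(11) → 19
combine f(15), c(17) → 32
combine 19, 32 → 51
combine b(38), 51 → 89
The encoded length is the sum of every internal node's weight: 8 + 19 + 32 + 51 + 89 = 199 bits.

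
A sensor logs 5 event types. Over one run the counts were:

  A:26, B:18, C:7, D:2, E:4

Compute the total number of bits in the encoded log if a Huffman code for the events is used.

107

Greedily combine the two least-frequent nodes:
D(2) + E(4) → 6
6 + C(7) → 13
13 + B(18) → 31
A(26) + 31 → 57
The encoded length is the sum of every internal node's weight: 6 + 13 + 31 + 57 = 107 bits.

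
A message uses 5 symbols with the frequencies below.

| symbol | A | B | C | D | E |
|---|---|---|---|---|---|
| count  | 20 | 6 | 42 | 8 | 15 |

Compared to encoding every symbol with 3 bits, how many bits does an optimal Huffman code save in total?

90

Fixed-length: 3 bits × 91 symbols = 273 bits.
Huffman merges:
B(6) + D(8) → 14
14 + E(15) → 29
A(20) + 29 → 49
C(42) + 49 → 91
Huffman total = 14 + 29 + 49 + 91 = 183 bits.
Saving = 273 − 183 = 90 bits.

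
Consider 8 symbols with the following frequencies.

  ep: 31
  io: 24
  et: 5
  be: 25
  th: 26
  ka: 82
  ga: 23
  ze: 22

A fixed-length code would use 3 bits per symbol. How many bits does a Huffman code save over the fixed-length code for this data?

Fixed-length: 3 bits × 238 symbols = 714 bits.
Huffman merges:
merge et(5) and ze(22): 27
merge ga(23) and io(24): 47
merge be(25) and th(26): 51
merge 27 and ep(31): 58
merge 47 and 51: 98
merge 58 and ka(82): 140
merge 98 and 140: 238
Huffman total = 27 + 47 + 51 + 58 + 98 + 140 + 238 = 659 bits.
Saving = 714 − 659 = 55 bits.

55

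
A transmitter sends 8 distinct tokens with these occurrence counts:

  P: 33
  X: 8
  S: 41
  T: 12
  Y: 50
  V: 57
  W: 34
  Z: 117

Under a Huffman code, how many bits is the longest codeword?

5

Merge the two lowest-weight nodes at each step:
X(8) + T(12) → 20
20 + P(33) → 53
W(34) + S(41) → 75
Y(50) + 53 → 103
V(57) + 75 → 132
103 + Z(117) → 220
132 + 220 → 352
Maximum depth reached is 5.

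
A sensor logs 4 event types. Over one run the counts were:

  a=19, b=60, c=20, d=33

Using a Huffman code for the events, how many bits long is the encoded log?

Merge the two smallest weights repeatedly:
merge a(19) and c(20): 39
merge d(33) and 39: 72
merge b(60) and 72: 132
Total encoded bits = sum of merged weights = 39 + 72 + 132 = 243.

243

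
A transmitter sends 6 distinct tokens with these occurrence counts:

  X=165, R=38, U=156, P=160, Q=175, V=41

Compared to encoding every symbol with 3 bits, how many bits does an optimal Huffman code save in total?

421

Fixed-length: 3 bits × 735 symbols = 2205 bits.
Huffman merges:
merge R(38) and V(41): 79
merge 79 and U(156): 235
merge P(160) and X(165): 325
merge Q(175) and 235: 410
merge 325 and 410: 735
Huffman total = 79 + 235 + 325 + 410 + 735 = 1784 bits.
Saving = 2205 − 1784 = 421 bits.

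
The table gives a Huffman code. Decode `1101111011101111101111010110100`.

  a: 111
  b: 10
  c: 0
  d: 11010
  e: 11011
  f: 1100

Read left to right; each codeword is recognised as soon as it completes (prefix code):
  11011→e | 11011→e | 10→b | 111→a | 11011→e | 11010→d | 11010→d | 0→c
Decoded message: eebaeddc

eebaeddc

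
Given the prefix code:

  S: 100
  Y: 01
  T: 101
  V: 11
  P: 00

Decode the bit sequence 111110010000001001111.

VVSSPPSVV

Read left to right; each codeword is recognised as soon as it completes (prefix code):
  11→V | 11→V | 100→S | 100→S | 00→P | 00→P | 100→S | 11→V | 11→V
Decoded message: VVSSPPSVV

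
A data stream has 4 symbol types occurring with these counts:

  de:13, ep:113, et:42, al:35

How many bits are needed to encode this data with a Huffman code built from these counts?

341

Build the Huffman tree bottom-up:
de(13) + al(35) → 48
et(42) + 48 → 90
90 + ep(113) → 203
Total encoded bits = sum of merged weights = 48 + 90 + 203 = 341.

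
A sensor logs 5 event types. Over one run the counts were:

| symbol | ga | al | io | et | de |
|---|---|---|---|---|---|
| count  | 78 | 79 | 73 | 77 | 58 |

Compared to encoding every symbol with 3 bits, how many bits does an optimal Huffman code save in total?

Fixed-length: 3 bits × 365 symbols = 1095 bits.
Huffman merges:
merge de(58) and io(73): 131
merge et(77) and ga(78): 155
merge al(79) and 131: 210
merge 155 and 210: 365
Huffman total = 131 + 155 + 210 + 365 = 861 bits.
Saving = 1095 − 861 = 234 bits.

234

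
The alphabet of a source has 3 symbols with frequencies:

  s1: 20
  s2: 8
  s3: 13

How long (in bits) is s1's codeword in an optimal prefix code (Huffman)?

1

Build the tree from the bottom:
s2(8) + s3(13) → 21
s1(20) + 21 → 41
s1 sits one level below the root: a 1-bit codeword.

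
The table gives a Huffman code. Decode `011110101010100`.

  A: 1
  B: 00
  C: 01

Read left to right; each codeword is recognised as soon as it completes (prefix code):
  01→C | 1→A | 1→A | 1→A | 01→C | 01→C | 01→C | 01→C | 00→B
Decoded message: CAAACCCCB

CAAACCCCB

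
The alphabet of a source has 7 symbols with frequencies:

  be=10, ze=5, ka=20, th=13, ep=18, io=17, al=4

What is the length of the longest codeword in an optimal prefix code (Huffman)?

Merge the two lowest-weight nodes at each step:
combine al(4), ze(5) → 9
combine 9, be(10) → 19
combine th(13), io(17) → 30
combine ep(18), 19 → 37
combine ka(20), 30 → 50
combine 37, 50 → 87
The rarest symbols sit at the bottom; the longest codeword is 4 bits.

4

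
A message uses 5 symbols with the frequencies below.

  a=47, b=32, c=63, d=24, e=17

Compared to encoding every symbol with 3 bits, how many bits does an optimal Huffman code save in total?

Fixed-length: 3 bits × 183 symbols = 549 bits.
Huffman merges:
merge e(17) and d(24): 41
merge b(32) and 41: 73
merge a(47) and c(63): 110
merge 73 and 110: 183
Huffman total = 41 + 73 + 110 + 183 = 407 bits.
Saving = 549 − 407 = 142 bits.

142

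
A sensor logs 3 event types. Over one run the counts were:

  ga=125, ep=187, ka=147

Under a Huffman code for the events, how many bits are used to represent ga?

Repeatedly merge the two smallest:
merge ga(125) and ka(147): 272
merge ep(187) and 272: 459
ga's leaf is at depth 2, giving a 2-bit codeword.

2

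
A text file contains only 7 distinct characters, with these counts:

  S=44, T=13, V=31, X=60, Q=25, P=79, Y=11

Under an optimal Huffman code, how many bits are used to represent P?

Build the tree from the bottom:
merge Y(11) and T(13): 24
merge 24 and Q(25): 49
merge V(31) and S(44): 75
merge 49 and X(60): 109
merge 75 and P(79): 154
merge 109 and 154: 263
The subtree containing P is merged 2 times, so code length = 2.

2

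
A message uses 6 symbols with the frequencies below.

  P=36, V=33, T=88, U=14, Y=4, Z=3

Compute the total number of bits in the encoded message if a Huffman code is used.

350

Greedily combine the two least-frequent nodes:
combine Z(3), Y(4) → 7
combine 7, U(14) → 21
combine 21, V(33) → 54
combine P(36), 54 → 90
combine T(88), 90 → 178
Total encoded bits = sum of merged weights = 7 + 21 + 54 + 90 + 178 = 350.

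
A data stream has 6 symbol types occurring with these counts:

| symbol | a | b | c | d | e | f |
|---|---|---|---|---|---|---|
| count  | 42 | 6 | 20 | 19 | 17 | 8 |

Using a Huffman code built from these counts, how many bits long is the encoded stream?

Merge the two smallest weights repeatedly:
merge b(6) and f(8): 14
merge 14 and e(17): 31
merge d(19) and c(20): 39
merge 31 and 39: 70
merge a(42) and 70: 112
The encoded length is the sum of every internal node's weight: 14 + 31 + 39 + 70 + 112 = 266 bits.

266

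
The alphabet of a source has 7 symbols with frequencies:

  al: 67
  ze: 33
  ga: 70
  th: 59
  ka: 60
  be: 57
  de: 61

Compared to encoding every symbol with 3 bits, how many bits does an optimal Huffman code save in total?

Fixed-length: 3 bits × 407 symbols = 1221 bits.
Huffman merges:
combine ze(33), be(57) → 90
combine th(59), ka(60) → 119
combine de(61), al(67) → 128
combine ga(70), 90 → 160
combine 119, 128 → 247
combine 160, 247 → 407
Huffman total = 90 + 119 + 128 + 160 + 247 + 407 = 1151 bits.
Saving = 1221 − 1151 = 70 bits.

70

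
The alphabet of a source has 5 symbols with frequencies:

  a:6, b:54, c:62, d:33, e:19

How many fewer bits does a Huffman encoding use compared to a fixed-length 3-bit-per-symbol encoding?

153

Fixed-length: 3 bits × 174 symbols = 522 bits.
Huffman merges:
combine a(6), e(19) → 25
combine 25, d(33) → 58
combine b(54), 58 → 112
combine c(62), 112 → 174
Huffman total = 25 + 58 + 112 + 174 = 369 bits.
Saving = 522 − 369 = 153 bits.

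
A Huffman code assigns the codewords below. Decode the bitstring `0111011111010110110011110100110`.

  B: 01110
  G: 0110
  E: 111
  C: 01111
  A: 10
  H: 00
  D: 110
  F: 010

Read left to right; each codeword is recognised as soon as it completes (prefix code):
  01110→B | 111→E | 110→D | 10→A | 110→D | 110→D | 01111→C | 010→F | 0110→G
Decoded message: BEDADDCFG

BEDADDCFG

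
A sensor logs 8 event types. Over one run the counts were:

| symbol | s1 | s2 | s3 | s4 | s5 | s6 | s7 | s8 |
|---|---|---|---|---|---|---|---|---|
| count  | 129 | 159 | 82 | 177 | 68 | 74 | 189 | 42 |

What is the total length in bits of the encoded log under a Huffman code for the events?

2660

Build the Huffman tree bottom-up:
merge s8(42) and s5(68): 110
merge s6(74) and s3(82): 156
merge 110 and s1(129): 239
merge 156 and s2(159): 315
merge s4(177) and s7(189): 366
merge 239 and 315: 554
merge 366 and 554: 920
The encoded length is the sum of every internal node's weight: 110 + 156 + 239 + 315 + 366 + 554 + 920 = 2660 bits.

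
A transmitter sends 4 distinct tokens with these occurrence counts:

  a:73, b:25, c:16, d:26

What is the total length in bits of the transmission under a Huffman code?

248

Greedily combine the two least-frequent nodes:
merge c(16) and b(25): 41
merge d(26) and 41: 67
merge 67 and a(73): 140
Each symbol's bit-cost is frequency × depth; summing gives 248 bits (equivalently 41 + 67 + 140).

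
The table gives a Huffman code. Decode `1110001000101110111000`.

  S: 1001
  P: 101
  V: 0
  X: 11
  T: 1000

XTTPXVXT

Read left to right; each codeword is recognised as soon as it completes (prefix code):
  11→X | 1000→T | 1000→T | 101→P | 11→X | 0→V | 11→X | 1000→T
Decoded message: XTTPXVXT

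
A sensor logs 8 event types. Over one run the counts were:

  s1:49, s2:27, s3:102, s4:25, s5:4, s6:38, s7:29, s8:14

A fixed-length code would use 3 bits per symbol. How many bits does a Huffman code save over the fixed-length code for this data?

90

Fixed-length: 3 bits × 288 symbols = 864 bits.
Huffman merges:
combine s5(4), s8(14) → 18
combine 18, s4(25) → 43
combine s2(27), s7(29) → 56
combine s6(38), 43 → 81
combine s1(49), 56 → 105
combine 81, s3(102) → 183
combine 105, 183 → 288
Huffman total = 18 + 43 + 56 + 81 + 105 + 183 + 288 = 774 bits.
Saving = 864 − 774 = 90 bits.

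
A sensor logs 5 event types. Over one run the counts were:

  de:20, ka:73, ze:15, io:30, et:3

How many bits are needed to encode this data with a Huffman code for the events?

Greedily combine the two least-frequent nodes:
et(3) + ze(15) → 18
18 + de(20) → 38
io(30) + 38 → 68
68 + ka(73) → 141
Total encoded bits = sum of merged weights = 18 + 38 + 68 + 141 = 265.

265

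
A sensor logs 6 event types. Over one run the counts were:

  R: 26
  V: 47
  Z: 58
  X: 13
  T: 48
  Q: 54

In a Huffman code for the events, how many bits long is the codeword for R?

4

Huffman merges, smallest pair first:
X(13) + R(26) → 39
39 + V(47) → 86
T(48) + Q(54) → 102
Z(58) + 86 → 144
102 + 144 → 246
R's leaf is at depth 4, giving a 4-bit codeword.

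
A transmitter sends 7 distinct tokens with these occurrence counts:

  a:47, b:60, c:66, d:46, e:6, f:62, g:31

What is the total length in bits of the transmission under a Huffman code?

863

Build the Huffman tree bottom-up:
e(6) + g(31) → 37
37 + d(46) → 83
a(47) + b(60) → 107
f(62) + c(66) → 128
83 + 107 → 190
128 + 190 → 318
Each symbol's bit-cost is frequency × depth; summing gives 863 bits (equivalently 37 + 83 + 107 + 128 + 190 + 318).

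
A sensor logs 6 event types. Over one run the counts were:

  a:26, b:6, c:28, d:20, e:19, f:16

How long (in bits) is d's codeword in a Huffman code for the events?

3

Repeatedly merge the two smallest:
combine b(6), f(16) → 22
combine e(19), d(20) → 39
combine 22, a(26) → 48
combine c(28), 39 → 67
combine 48, 67 → 115
The subtree containing d is merged 3 times, so code length = 3.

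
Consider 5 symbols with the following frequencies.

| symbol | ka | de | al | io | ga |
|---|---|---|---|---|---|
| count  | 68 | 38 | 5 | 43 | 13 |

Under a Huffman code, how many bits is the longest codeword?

4

Merge the two lowest-weight nodes at each step:
merge al(5) and ga(13): 18
merge 18 and de(38): 56
merge io(43) and 56: 99
merge ka(68) and 99: 167
Maximum depth reached is 4.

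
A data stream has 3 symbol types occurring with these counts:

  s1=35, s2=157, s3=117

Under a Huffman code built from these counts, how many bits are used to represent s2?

1

Build the tree from the bottom:
merge s1(35) and s3(117): 152
merge 152 and s2(157): 309
s2 sits one level below the root: a 1-bit codeword.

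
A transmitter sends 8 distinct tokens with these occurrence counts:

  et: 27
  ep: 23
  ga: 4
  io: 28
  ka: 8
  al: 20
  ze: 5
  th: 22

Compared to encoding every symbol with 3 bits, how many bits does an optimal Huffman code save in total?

29

Fixed-length: 3 bits × 137 symbols = 411 bits.
Huffman merges:
combine ga(4), ze(5) → 9
combine ka(8), 9 → 17
combine 17, al(20) → 37
combine th(22), ep(23) → 45
combine et(27), io(28) → 55
combine 37, 45 → 82
combine 55, 82 → 137
Huffman total = 9 + 17 + 37 + 45 + 55 + 82 + 137 = 382 bits.
Saving = 411 − 382 = 29 bits.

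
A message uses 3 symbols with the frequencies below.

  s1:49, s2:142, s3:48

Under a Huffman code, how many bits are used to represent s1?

Build the tree from the bottom:
merge s3(48) and s1(49): 97
merge 97 and s2(142): 239
s1 sits 2 levels below the root, so its codeword is 2 bits.

2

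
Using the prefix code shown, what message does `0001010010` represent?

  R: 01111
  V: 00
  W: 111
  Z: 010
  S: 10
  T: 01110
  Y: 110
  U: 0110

VZSZ

Read left to right; each codeword is recognised as soon as it completes (prefix code):
  00→V | 010→Z | 10→S | 010→Z
Decoded message: VZSZ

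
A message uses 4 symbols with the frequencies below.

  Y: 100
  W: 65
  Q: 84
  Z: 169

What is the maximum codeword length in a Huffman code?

3

Merge the two lowest-weight nodes at each step:
W(65) + Q(84) → 149
Y(100) + 149 → 249
Z(169) + 249 → 418
The first pair merged (W, Q) ends up deepest, at depth 3.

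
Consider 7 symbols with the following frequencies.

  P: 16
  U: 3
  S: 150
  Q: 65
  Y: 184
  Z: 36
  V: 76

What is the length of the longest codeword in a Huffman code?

5

Merge the two lowest-weight nodes at each step:
merge U(3) and P(16): 19
merge 19 and Z(36): 55
merge 55 and Q(65): 120
merge V(76) and 120: 196
merge S(150) and Y(184): 334
merge 196 and 334: 530
The first pair merged (U, P) ends up deepest, at depth 5.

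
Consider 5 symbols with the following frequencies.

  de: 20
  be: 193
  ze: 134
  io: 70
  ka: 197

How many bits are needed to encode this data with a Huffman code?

1318

Build the Huffman tree bottom-up:
de(20) + io(70) → 90
90 + ze(134) → 224
be(193) + ka(197) → 390
224 + 390 → 614
The encoded length is the sum of every internal node's weight: 90 + 224 + 390 + 614 = 1318 bits.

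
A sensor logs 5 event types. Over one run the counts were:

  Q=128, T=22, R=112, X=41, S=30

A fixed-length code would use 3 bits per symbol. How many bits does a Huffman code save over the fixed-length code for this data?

316

Fixed-length: 3 bits × 333 symbols = 999 bits.
Huffman merges:
T(22) + S(30) → 52
X(41) + 52 → 93
93 + R(112) → 205
Q(128) + 205 → 333
Huffman total = 52 + 93 + 205 + 333 = 683 bits.
Saving = 999 − 683 = 316 bits.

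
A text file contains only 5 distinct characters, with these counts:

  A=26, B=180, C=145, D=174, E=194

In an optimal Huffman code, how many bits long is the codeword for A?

3

Huffman merges, smallest pair first:
merge A(26) and C(145): 171
merge 171 and D(174): 345
merge B(180) and E(194): 374
merge 345 and 374: 719
The subtree containing A is merged 3 times, so code length = 3.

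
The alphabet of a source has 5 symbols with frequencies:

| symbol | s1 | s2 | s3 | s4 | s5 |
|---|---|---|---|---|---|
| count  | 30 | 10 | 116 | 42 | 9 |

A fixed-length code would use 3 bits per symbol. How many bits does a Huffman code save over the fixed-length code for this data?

255

Fixed-length: 3 bits × 207 symbols = 621 bits.
Huffman merges:
combine s5(9), s2(10) → 19
combine 19, s1(30) → 49
combine s4(42), 49 → 91
combine 91, s3(116) → 207
Huffman total = 19 + 49 + 91 + 207 = 366 bits.
Saving = 621 − 366 = 255 bits.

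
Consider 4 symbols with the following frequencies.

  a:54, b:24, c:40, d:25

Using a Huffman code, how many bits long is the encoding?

281

Greedily combine the two least-frequent nodes:
b(24) + d(25) → 49
c(40) + 49 → 89
a(54) + 89 → 143
Total encoded bits = sum of merged weights = 49 + 89 + 143 = 281.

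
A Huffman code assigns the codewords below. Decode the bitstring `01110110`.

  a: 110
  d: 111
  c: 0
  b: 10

cdca

Read left to right; each codeword is recognised as soon as it completes (prefix code):
  0→c | 111→d | 0→c | 110→a
Decoded message: cdca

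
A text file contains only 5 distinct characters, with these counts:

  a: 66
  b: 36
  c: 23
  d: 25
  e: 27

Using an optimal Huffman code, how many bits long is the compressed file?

Build the Huffman tree bottom-up:
c(23) + d(25) → 48
e(27) + b(36) → 63
48 + 63 → 111
a(66) + 111 → 177
Each symbol's bit-cost is frequency × depth; summing gives 399 bits (equivalently 48 + 63 + 111 + 177).

399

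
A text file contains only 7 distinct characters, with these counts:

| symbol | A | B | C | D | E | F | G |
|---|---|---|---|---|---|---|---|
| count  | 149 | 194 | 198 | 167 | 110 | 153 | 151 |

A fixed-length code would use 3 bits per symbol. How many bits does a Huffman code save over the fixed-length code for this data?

Fixed-length: 3 bits × 1122 symbols = 3366 bits.
Huffman merges:
E(110) + A(149) → 259
G(151) + F(153) → 304
D(167) + B(194) → 361
C(198) + 259 → 457
304 + 361 → 665
457 + 665 → 1122
Huffman total = 259 + 304 + 361 + 457 + 665 + 1122 = 3168 bits.
Saving = 3366 − 3168 = 198 bits.

198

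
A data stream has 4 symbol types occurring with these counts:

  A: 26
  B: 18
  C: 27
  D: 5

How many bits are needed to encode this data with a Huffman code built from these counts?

148

Merge the two smallest weights repeatedly:
D(5) + B(18) → 23
23 + A(26) → 49
C(27) + 49 → 76
Each symbol's bit-cost is frequency × depth; summing gives 148 bits (equivalently 23 + 49 + 76).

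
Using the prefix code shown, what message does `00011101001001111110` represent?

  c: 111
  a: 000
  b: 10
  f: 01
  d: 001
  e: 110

Read left to right; each codeword is recognised as soon as it completes (prefix code):
  000→a | 111→c | 01→f | 001→d | 001→d | 111→c | 110→e
Decoded message: acfddce

acfddce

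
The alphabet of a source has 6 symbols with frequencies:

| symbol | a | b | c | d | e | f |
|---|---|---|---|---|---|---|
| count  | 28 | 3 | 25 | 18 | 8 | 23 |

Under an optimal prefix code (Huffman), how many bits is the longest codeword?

4

Merge the two lowest-weight nodes at each step:
b(3) + e(8) → 11
11 + d(18) → 29
f(23) + c(25) → 48
a(28) + 29 → 57
48 + 57 → 105
The rarest symbols sit at the bottom; the longest codeword is 4 bits.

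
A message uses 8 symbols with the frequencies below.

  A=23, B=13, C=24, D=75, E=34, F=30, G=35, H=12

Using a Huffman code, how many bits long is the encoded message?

Build the Huffman tree bottom-up:
merge H(12) and B(13): 25
merge A(23) and C(24): 47
merge 25 and F(30): 55
merge E(34) and G(35): 69
merge 47 and 55: 102
merge 69 and D(75): 144
merge 102 and 144: 246
Total encoded bits = sum of merged weights = 25 + 47 + 55 + 69 + 102 + 144 + 246 = 688.

688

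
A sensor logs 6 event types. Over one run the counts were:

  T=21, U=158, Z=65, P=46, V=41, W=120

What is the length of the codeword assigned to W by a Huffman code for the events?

2

Huffman merges, smallest pair first:
merge T(21) and V(41): 62
merge P(46) and 62: 108
merge Z(65) and 108: 173
merge W(120) and U(158): 278
merge 173 and 278: 451
W sits 2 levels below the root, so its codeword is 2 bits.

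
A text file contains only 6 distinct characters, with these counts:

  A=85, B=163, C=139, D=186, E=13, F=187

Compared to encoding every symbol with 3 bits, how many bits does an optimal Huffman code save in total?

Fixed-length: 3 bits × 773 symbols = 2319 bits.
Huffman merges:
combine E(13), A(85) → 98
combine 98, C(139) → 237
combine B(163), D(186) → 349
combine F(187), 237 → 424
combine 349, 424 → 773
Huffman total = 98 + 237 + 349 + 424 + 773 = 1881 bits.
Saving = 2319 − 1881 = 438 bits.

438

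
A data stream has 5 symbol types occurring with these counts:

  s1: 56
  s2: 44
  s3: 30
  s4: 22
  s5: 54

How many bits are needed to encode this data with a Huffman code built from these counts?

464

Build the Huffman tree bottom-up:
merge s4(22) and s3(30): 52
merge s2(44) and 52: 96
merge s5(54) and s1(56): 110
merge 96 and 110: 206
Total encoded bits = sum of merged weights = 52 + 96 + 110 + 206 = 464.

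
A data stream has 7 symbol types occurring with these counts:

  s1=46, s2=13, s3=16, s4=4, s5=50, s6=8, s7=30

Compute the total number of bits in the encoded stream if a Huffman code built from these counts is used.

Greedily combine the two least-frequent nodes:
s4(4) + s6(8) → 12
12 + s2(13) → 25
s3(16) + 25 → 41
s7(30) + 41 → 71
s1(46) + s5(50) → 96
71 + 96 → 167
Total encoded bits = sum of merged weights = 12 + 25 + 41 + 71 + 96 + 167 = 412.

412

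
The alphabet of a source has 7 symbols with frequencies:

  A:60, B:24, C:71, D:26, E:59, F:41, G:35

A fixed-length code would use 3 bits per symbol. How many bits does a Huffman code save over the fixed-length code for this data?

81

Fixed-length: 3 bits × 316 symbols = 948 bits.
Huffman merges:
combine B(24), D(26) → 50
combine G(35), F(41) → 76
combine 50, E(59) → 109
combine A(60), C(71) → 131
combine 76, 109 → 185
combine 131, 185 → 316
Huffman total = 50 + 76 + 109 + 131 + 185 + 316 = 867 bits.
Saving = 948 − 867 = 81 bits.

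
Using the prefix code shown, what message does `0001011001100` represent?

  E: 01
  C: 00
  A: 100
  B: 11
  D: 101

Read left to right; each codeword is recognised as soon as it completes (prefix code):
  00→C | 01→E | 01→E | 100→A | 11→B | 00→C
Decoded message: CEEABC

CEEABC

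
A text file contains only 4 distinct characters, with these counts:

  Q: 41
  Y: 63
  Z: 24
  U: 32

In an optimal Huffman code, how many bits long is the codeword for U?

3

Repeatedly merge the two smallest:
merge Z(24) and U(32): 56
merge Q(41) and 56: 97
merge Y(63) and 97: 160
The subtree containing U is merged 3 times, so code length = 3.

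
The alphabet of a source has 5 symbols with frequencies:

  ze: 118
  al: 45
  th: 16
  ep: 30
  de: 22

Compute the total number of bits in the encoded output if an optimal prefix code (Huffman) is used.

Merge the two smallest weights repeatedly:
merge th(16) and de(22): 38
merge ep(30) and 38: 68
merge al(45) and 68: 113
merge 113 and ze(118): 231
Total encoded bits = sum of merged weights = 38 + 68 + 113 + 231 = 450.

450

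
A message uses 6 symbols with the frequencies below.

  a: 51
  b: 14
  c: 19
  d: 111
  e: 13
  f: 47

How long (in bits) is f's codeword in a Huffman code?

3

Repeatedly merge the two smallest:
merge e(13) and b(14): 27
merge c(19) and 27: 46
merge 46 and f(47): 93
merge a(51) and 93: 144
merge d(111) and 144: 255
f's leaf is at depth 3, giving a 3-bit codeword.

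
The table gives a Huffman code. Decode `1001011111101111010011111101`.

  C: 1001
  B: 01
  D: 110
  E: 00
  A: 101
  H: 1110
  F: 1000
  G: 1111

Read left to right; each codeword is recognised as soon as it completes (prefix code):
  1001→C | 01→B | 1111→G | 101→A | 1110→H | 1001→C | 1111→G | 101→A
Decoded message: CBGAHCGA

CBGAHCGA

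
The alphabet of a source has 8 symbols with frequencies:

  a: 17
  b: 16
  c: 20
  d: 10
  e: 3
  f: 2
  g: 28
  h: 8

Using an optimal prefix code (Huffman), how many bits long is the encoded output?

Build the Huffman tree bottom-up:
f(2) + e(3) → 5
5 + h(8) → 13
d(10) + 13 → 23
b(16) + a(17) → 33
c(20) + 23 → 43
g(28) + 33 → 61
43 + 61 → 104
Each symbol's bit-cost is frequency × depth; summing gives 282 bits (equivalently 5 + 13 + 23 + 33 + 43 + 61 + 104).

282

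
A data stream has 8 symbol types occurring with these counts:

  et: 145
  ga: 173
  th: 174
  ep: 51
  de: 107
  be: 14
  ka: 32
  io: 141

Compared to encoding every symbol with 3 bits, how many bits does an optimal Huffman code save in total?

204

Fixed-length: 3 bits × 837 symbols = 2511 bits.
Huffman merges:
be(14) + ka(32) → 46
46 + ep(51) → 97
97 + de(107) → 204
io(141) + et(145) → 286
ga(173) + th(174) → 347
204 + 286 → 490
347 + 490 → 837
Huffman total = 46 + 97 + 204 + 286 + 347 + 490 + 837 = 2307 bits.
Saving = 2511 − 2307 = 204 bits.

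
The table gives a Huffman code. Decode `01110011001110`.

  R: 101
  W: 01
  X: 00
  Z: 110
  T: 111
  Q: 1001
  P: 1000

Read left to right; each codeword is recognised as soon as it completes (prefix code):
  01→W | 110→Z | 01→W | 1001→Q | 110→Z
Decoded message: WZWQZ

WZWQZ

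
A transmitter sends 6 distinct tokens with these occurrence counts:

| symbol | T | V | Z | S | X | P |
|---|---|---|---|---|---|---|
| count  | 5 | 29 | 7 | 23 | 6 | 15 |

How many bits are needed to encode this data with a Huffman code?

Build the Huffman tree bottom-up:
T(5) + X(6) → 11
Z(7) + 11 → 18
P(15) + 18 → 33
S(23) + V(29) → 52
33 + 52 → 85
The encoded length is the sum of every internal node's weight: 11 + 18 + 33 + 52 + 85 = 199 bits.

199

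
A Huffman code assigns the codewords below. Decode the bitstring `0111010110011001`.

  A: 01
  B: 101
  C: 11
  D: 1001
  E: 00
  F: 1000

ACAADD

Read left to right; each codeword is recognised as soon as it completes (prefix code):
  01→A | 11→C | 01→A | 01→A | 1001→D | 1001→D
Decoded message: ACAADD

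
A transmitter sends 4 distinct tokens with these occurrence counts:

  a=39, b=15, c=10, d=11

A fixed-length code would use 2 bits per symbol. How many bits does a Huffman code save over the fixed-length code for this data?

18

Fixed-length: 2 bits × 75 symbols = 150 bits.
Huffman merges:
merge c(10) and d(11): 21
merge b(15) and 21: 36
merge 36 and a(39): 75
Huffman total = 21 + 36 + 75 = 132 bits.
Saving = 150 − 132 = 18 bits.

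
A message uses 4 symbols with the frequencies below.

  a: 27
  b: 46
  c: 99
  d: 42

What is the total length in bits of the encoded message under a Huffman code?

398

Merge the two smallest weights repeatedly:
merge a(27) and d(42): 69
merge b(46) and 69: 115
merge c(99) and 115: 214
The encoded length is the sum of every internal node's weight: 69 + 115 + 214 = 398 bits.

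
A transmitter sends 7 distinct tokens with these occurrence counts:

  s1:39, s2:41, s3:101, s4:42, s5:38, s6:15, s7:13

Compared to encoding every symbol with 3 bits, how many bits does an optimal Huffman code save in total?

115

Fixed-length: 3 bits × 289 symbols = 867 bits.
Huffman merges:
s7(13) + s6(15) → 28
28 + s5(38) → 66
s1(39) + s2(41) → 80
s4(42) + 66 → 108
80 + s3(101) → 181
108 + 181 → 289
Huffman total = 28 + 66 + 80 + 108 + 181 + 289 = 752 bits.
Saving = 867 − 752 = 115 bits.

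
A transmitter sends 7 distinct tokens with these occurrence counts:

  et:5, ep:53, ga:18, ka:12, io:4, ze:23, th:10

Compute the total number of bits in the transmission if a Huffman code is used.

Greedily combine the two least-frequent nodes:
io(4) + et(5) → 9
9 + th(10) → 19
ka(12) + ga(18) → 30
19 + ze(23) → 42
30 + 42 → 72
ep(53) + 72 → 125
The encoded length is the sum of every internal node's weight: 9 + 19 + 30 + 42 + 72 + 125 = 297 bits.

297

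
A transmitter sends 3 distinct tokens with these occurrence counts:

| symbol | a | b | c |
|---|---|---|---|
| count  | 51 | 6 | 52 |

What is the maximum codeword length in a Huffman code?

2

Merge the two lowest-weight nodes at each step:
merge b(6) and a(51): 57
merge c(52) and 57: 109
The first pair merged (b, a) ends up deepest, at depth 2.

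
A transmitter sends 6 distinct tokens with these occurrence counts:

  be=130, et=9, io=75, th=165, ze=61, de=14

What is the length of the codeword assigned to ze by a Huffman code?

Huffman merges, smallest pair first:
combine et(9), de(14) → 23
combine 23, ze(61) → 84
combine io(75), 84 → 159
combine be(130), 159 → 289
combine th(165), 289 → 454
ze sits 4 levels below the root, so its codeword is 4 bits.

4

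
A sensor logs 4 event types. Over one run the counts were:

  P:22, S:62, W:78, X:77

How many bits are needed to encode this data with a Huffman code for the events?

478

Greedily combine the two least-frequent nodes:
merge P(22) and S(62): 84
merge X(77) and W(78): 155
merge 84 and 155: 239
Total encoded bits = sum of merged weights = 84 + 155 + 239 = 478.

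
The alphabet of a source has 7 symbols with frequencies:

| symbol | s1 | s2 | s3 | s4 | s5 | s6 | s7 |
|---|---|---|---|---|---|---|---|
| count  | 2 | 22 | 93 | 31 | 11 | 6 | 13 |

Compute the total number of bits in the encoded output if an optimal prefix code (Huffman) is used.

375

Greedily combine the two least-frequent nodes:
merge s1(2) and s6(6): 8
merge 8 and s5(11): 19
merge s7(13) and 19: 32
merge s2(22) and s4(31): 53
merge 32 and 53: 85
merge 85 and s3(93): 178
Each symbol's bit-cost is frequency × depth; summing gives 375 bits (equivalently 8 + 19 + 32 + 53 + 85 + 178).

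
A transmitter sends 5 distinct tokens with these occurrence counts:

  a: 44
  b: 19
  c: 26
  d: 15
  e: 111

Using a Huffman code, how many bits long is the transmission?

413

Build the Huffman tree bottom-up:
combine d(15), b(19) → 34
combine c(26), 34 → 60
combine a(44), 60 → 104
combine 104, e(111) → 215
Total encoded bits = sum of merged weights = 34 + 60 + 104 + 215 = 413.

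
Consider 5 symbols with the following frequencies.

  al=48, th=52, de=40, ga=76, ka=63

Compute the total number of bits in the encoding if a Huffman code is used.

646

Build the Huffman tree bottom-up:
merge de(40) and al(48): 88
merge th(52) and ka(63): 115
merge ga(76) and 88: 164
merge 115 and 164: 279
Total encoded bits = sum of merged weights = 88 + 115 + 164 + 279 = 646.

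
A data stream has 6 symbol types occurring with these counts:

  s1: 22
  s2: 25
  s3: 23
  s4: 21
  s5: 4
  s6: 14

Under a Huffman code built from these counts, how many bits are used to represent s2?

Repeatedly merge the two smallest:
merge s5(4) and s6(14): 18
merge 18 and s4(21): 39
merge s1(22) and s3(23): 45
merge s2(25) and 39: 64
merge 45 and 64: 109
s2 sits 2 levels below the root, so its codeword is 2 bits.

2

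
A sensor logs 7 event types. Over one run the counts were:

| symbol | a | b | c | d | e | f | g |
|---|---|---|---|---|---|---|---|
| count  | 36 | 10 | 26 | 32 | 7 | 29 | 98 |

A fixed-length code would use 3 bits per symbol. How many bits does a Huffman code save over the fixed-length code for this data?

Fixed-length: 3 bits × 238 symbols = 714 bits.
Huffman merges:
combine e(7), b(10) → 17
combine 17, c(26) → 43
combine f(29), d(32) → 61
combine a(36), 43 → 79
combine 61, 79 → 140
combine g(98), 140 → 238
Huffman total = 17 + 43 + 61 + 79 + 140 + 238 = 578 bits.
Saving = 714 − 578 = 136 bits.

136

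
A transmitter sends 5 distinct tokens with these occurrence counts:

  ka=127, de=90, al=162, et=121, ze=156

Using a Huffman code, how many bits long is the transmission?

1523

Build the Huffman tree bottom-up:
de(90) + et(121) → 211
ka(127) + ze(156) → 283
al(162) + 211 → 373
283 + 373 → 656
Total encoded bits = sum of merged weights = 211 + 283 + 373 + 656 = 1523.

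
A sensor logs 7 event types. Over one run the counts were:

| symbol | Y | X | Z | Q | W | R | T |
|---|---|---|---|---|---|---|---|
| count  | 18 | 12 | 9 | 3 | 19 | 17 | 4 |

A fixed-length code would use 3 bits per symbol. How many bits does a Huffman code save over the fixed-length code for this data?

Fixed-length: 3 bits × 82 symbols = 246 bits.
Huffman merges:
Q(3) + T(4) → 7
7 + Z(9) → 16
X(12) + 16 → 28
R(17) + Y(18) → 35
W(19) + 28 → 47
35 + 47 → 82
Huffman total = 7 + 16 + 28 + 35 + 47 + 82 = 215 bits.
Saving = 246 − 215 = 31 bits.

31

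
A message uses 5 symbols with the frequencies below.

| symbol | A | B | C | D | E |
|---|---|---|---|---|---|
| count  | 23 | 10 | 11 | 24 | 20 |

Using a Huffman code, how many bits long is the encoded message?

Build the Huffman tree bottom-up:
combine B(10), C(11) → 21
combine E(20), 21 → 41
combine A(23), D(24) → 47
combine 41, 47 → 88
Each symbol's bit-cost is frequency × depth; summing gives 197 bits (equivalently 21 + 41 + 47 + 88).

197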